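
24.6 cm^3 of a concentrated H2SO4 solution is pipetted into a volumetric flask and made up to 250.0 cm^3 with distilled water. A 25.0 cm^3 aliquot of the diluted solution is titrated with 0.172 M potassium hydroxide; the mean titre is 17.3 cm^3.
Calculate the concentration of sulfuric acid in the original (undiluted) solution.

H2SO4 + 2 KOH → K2SO4 + 2 H2O
n(KOH) = 0.0173 × 0.172 = 2.98 × 10^-3 mol
From the 1:2 ratio, n(H2SO4) in the aliquot = 1/2 × 2.98 × 10^-3 = 1.49 × 10^-3 mol
[H2SO4]_dilute = 1.49 × 10^-3 / 0.0250 = 0.0595 mol/L
Dilution factor = 250.0 / 24.6 = 10.16
[H2SO4]_stock = 0.0595 × 10.16 = 0.605 mol/L

0.605 M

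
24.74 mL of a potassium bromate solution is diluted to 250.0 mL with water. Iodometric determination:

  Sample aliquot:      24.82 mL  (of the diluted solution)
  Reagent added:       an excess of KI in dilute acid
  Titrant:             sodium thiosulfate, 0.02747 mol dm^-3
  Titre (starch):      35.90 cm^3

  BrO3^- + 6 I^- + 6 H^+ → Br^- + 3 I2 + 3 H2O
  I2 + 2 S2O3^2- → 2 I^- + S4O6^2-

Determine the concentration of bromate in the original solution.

0.06692 mol/L

n(S2O3^2-) = 0.03590 × 0.02747 = 9.862 × 10^-4 mol
n(I2) = n(S2O3^2-)/2 = 4.931 × 10^-4 mol
From the 1:3 ratio, n(BrO3^-) in the aliquot = 1/3 × 4.931 × 10^-4 = 1.644 × 10^-4 mol
[BrO3^-]_dilute = 1.644 × 10^-4 / 0.02482 = 0.006622 mol/L
[BrO3^-]_original = 0.006622 × 250.0/24.74 = 0.06692 mol/L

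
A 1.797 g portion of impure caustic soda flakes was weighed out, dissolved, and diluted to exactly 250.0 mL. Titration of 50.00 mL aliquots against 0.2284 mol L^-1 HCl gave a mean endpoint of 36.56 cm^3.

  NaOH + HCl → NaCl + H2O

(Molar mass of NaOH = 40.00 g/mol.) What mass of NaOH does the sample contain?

1.670 g

n(HCl) per titration = 0.03656 × 0.2284 = 8.350 × 10^-3 mol
n(NaOH) in each aliquot = 8.350 × 10^-3 mol (1:1 ratio)
n(NaOH) in the whole flask = 8.350 × 10^-3 × 250.0/50.00 = 0.04175 mol
mass of NaOH = 0.04175 × 40.00 = 1.670 g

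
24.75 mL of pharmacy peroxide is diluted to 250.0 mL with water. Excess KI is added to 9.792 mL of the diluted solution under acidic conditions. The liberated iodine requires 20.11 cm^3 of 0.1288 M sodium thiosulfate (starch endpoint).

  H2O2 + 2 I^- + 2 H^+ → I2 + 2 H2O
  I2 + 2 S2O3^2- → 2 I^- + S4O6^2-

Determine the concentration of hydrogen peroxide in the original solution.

n(S2O3^2-) = 0.02011 × 0.1288 = 2.590 × 10^-3 mol
n(I2) = n(S2O3^2-)/2 = 1.295 × 10^-3 mol
n(H2O2) in the aliquot = 1.295 × 10^-3 mol (1:1 ratio)
[H2O2]_dilute = 1.295 × 10^-3 / 0.009792 = 0.1323 mol/L
[H2O2]_original = 0.1323 × 250.0/24.75 = 1.336 mol/L

1.336 M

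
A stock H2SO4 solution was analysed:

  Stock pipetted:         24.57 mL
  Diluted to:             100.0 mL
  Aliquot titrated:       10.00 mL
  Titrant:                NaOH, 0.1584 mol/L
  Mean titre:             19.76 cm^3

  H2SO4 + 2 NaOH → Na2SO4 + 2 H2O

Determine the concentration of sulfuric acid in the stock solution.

n(NaOH) = 0.01976 × 0.1584 = 3.130 × 10^-3 mol
From the 1:2 ratio, n(H2SO4) in the aliquot = 1/2 × 3.130 × 10^-3 = 1.565 × 10^-3 mol
[H2SO4]_dilute = 1.565 × 10^-3 / 0.01000 = 0.1565 mol/L
Dilution factor = 100.0 / 24.57 = 4.070
[H2SO4]_stock = 0.1565 × 4.070 = 0.6370 mol/L

0.6370 mol/L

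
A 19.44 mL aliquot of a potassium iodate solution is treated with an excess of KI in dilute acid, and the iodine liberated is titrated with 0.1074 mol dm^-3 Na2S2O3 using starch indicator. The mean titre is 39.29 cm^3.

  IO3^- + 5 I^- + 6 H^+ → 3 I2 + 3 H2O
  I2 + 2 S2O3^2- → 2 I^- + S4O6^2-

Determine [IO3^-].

0.03618 mol/L

n(S2O3^2-) = 0.03929 × 0.1074 = 4.220 × 10^-3 mol
n(I2) = n(S2O3^2-)/2 = 2.110 × 10^-3 mol
From the 1:3 ratio, n(IO3^-) in the aliquot = 1/3 × 2.110 × 10^-3 = 7.033 × 10^-4 mol
[IO3^-] = 7.033 × 10^-4 / 0.01944 = 0.03618 mol/L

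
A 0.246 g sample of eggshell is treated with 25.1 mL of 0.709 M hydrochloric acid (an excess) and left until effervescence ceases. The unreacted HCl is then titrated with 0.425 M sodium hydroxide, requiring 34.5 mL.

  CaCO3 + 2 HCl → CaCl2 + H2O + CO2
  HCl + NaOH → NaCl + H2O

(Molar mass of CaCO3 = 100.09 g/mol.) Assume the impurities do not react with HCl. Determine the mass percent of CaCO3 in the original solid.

n(HCl) added = 0.0251 × 0.709 = 0.0178 mol
n(NaOH) used in back-titration = 0.0345 × 0.425 = 0.0147 mol
n(HCl) left over = 0.0147 mol (1:1 ratio)
n(HCl) consumed by analyte = 0.0178 − 0.0147 = 3.13 × 10^-3 mol
From the 1:2 ratio, n(CaCO3) = 1/2 × 3.13 × 10^-3 = 1.57 × 10^-3 mol
mass of CaCO3 = 1.57 × 10^-3 × 100.09 = 0.157 g
% CaCO3 = 0.157 / 0.246 × 100 = 63.7 %

63.7 %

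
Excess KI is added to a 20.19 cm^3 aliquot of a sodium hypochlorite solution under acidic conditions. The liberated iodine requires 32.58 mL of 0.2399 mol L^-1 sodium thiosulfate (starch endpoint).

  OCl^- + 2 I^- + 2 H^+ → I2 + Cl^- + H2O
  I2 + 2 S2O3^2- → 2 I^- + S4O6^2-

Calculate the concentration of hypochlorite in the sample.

0.1936 mol/L

n(S2O3^2-) = 0.03258 × 0.2399 = 7.816 × 10^-3 mol
n(I2) = n(S2O3^2-)/2 = 3.908 × 10^-3 mol
n(OCl^-) in the aliquot = 3.908 × 10^-3 mol (1:1 ratio)
[OCl^-] = 3.908 × 10^-3 / 0.02019 = 0.1936 mol/L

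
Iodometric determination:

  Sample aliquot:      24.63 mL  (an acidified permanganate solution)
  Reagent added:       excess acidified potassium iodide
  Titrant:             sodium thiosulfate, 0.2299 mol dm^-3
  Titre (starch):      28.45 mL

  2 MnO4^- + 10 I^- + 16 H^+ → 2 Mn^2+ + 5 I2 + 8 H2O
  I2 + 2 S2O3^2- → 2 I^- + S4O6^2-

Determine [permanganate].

0.05311 mol/L

n(S2O3^2-) = 0.02845 × 0.2299 = 6.541 × 10^-3 mol
n(I2) = n(S2O3^2-)/2 = 3.270 × 10^-3 mol
From the 2:5 ratio, n(MnO4^-) in the aliquot = 2/5 × 3.270 × 10^-3 = 1.308 × 10^-3 mol
[MnO4^-] = 1.308 × 10^-3 / 0.02463 = 0.05311 mol/L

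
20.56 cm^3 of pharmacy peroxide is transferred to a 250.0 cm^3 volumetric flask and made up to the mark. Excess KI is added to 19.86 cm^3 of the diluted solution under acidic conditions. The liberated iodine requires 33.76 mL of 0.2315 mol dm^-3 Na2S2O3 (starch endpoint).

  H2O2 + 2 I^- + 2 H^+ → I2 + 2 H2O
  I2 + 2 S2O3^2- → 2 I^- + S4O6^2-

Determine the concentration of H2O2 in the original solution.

2.393 mol/L

n(S2O3^2-) = 0.03376 × 0.2315 = 7.815 × 10^-3 mol
n(I2) = n(S2O3^2-)/2 = 3.908 × 10^-3 mol
n(H2O2) in the aliquot = 3.908 × 10^-3 mol (1:1 ratio)
[H2O2]_dilute = 3.908 × 10^-3 / 0.01986 = 0.1968 mol/L
[H2O2]_original = 0.1968 × 250.0/20.56 = 2.393 mol/L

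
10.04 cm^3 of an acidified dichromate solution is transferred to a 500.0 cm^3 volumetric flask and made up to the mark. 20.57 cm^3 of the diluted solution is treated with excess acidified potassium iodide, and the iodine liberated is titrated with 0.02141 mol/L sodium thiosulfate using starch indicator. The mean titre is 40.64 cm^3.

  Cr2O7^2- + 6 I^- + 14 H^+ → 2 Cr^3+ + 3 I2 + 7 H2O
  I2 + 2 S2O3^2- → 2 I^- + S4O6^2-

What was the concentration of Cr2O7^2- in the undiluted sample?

n(S2O3^2-) = 0.04064 × 0.02141 = 8.701 × 10^-4 mol
n(I2) = n(S2O3^2-)/2 = 4.351 × 10^-4 mol
From the 1:3 ratio, n(Cr2O7^2-) in the aliquot = 1/3 × 4.351 × 10^-4 = 1.450 × 10^-4 mol
[Cr2O7^2-]_dilute = 1.450 × 10^-4 / 0.02057 = 0.007050 mol/L
[Cr2O7^2-]_original = 0.007050 × 500.0/10.04 = 0.3511 mol/L

0.3511 mol/L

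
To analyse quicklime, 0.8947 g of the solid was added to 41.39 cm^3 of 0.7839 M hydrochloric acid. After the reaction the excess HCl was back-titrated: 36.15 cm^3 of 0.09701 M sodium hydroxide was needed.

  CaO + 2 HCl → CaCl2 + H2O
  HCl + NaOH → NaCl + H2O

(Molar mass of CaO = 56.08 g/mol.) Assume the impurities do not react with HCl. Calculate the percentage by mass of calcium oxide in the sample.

n(HCl) added = 0.04139 × 0.7839 = 0.03245 mol
n(NaOH) used in back-titration = 0.03615 × 0.09701 = 3.507 × 10^-3 mol
n(HCl) left over = 3.507 × 10^-3 mol (1:1 ratio)
n(HCl) consumed by analyte = 0.03245 − 3.507 × 10^-3 = 0.02894 mol
From the 1:2 ratio, n(CaO) = 1/2 × 0.02894 = 0.01447 mol
mass of CaO = 0.01447 × 56.08 = 0.8114 g
% CaO = 0.8114 / 0.8947 × 100 = 90.69 %

90.69 %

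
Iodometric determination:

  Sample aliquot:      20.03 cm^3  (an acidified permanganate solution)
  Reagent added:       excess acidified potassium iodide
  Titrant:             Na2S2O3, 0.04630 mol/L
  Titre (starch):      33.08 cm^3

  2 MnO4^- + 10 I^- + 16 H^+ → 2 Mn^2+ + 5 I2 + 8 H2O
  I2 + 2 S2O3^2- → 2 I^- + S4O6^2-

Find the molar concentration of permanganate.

0.01529 mol/L

n(S2O3^2-) = 0.03308 × 0.04630 = 1.532 × 10^-3 mol
n(I2) = n(S2O3^2-)/2 = 7.658 × 10^-4 mol
From the 2:5 ratio, n(MnO4^-) in the aliquot = 2/5 × 7.658 × 10^-4 = 3.063 × 10^-4 mol
[MnO4^-] = 3.063 × 10^-4 / 0.02003 = 0.01529 mol/L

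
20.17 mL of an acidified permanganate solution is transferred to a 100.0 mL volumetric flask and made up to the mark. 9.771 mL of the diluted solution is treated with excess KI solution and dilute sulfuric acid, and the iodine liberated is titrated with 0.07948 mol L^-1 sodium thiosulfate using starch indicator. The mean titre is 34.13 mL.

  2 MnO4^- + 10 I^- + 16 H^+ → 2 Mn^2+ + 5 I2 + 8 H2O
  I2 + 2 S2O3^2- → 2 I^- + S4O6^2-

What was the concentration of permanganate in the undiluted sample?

n(S2O3^2-) = 0.03413 × 0.07948 = 2.713 × 10^-3 mol
n(I2) = n(S2O3^2-)/2 = 1.356 × 10^-3 mol
From the 2:5 ratio, n(MnO4^-) in the aliquot = 2/5 × 1.356 × 10^-3 = 5.425 × 10^-4 mol
[MnO4^-]_dilute = 5.425 × 10^-4 / 0.009771 = 0.05552 mol/L
[MnO4^-]_original = 0.05552 × 100.0/20.17 = 0.2753 mol/L

0.2753 mol/L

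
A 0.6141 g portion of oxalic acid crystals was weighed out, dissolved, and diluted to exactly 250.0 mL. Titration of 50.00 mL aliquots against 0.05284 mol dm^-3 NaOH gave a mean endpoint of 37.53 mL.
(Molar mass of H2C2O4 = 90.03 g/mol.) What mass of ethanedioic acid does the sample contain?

0.4463 g

H2C2O4 + 2 NaOH → Na2C2O4 + 2 H2O
n(NaOH) per titration = 0.03753 × 0.05284 = 1.983 × 10^-3 mol
From the 1:2 ratio, n(H2C2O4) in each aliquot = 1/2 × 1.983 × 10^-3 = 9.915 × 10^-4 mol
n(H2C2O4) in the whole flask = 9.915 × 10^-4 × 250.0/50.00 = 4.958 × 10^-3 mol
mass of H2C2O4 = 4.958 × 10^-3 × 90.03 = 0.4463 g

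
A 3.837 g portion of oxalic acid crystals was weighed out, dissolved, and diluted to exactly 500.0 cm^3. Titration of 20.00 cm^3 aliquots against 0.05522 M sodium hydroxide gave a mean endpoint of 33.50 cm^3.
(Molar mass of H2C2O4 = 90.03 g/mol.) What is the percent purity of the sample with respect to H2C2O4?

54.26 %

H2C2O4 + 2 NaOH → Na2C2O4 + 2 H2O
n(NaOH) per titration = 0.03350 × 0.05522 = 1.850 × 10^-3 mol
From the 1:2 ratio, n(H2C2O4) in each aliquot = 1/2 × 1.850 × 10^-3 = 9.249 × 10^-4 mol
n(H2C2O4) in the whole flask = 9.249 × 10^-4 × 500.0/20.00 = 0.02312 mol
mass of H2C2O4 = 0.02312 × 90.03 = 2.082 g
% H2C2O4 = 2.082 / 3.837 × 100 = 54.26 %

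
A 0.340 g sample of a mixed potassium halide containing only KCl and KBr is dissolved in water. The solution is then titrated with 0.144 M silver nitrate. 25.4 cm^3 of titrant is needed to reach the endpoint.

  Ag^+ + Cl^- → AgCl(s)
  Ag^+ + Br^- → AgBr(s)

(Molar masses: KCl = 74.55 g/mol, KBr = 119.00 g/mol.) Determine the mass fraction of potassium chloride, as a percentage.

n(AgNO3) = 0.0254 × 0.144 = 3.66 × 10^-3 mol
Let x = n(KCl), y = n(KBr).
Titrant: 1x + 1y = 3.66 × 10^-3;  mass: 74.55x + 119.00y = 0.340
Solving, x = 2.14 × 10^-3 mol, y = 1.51 × 10^-3 mol
mass of KCl = 2.14 × 10^-3 × 74.55 = 0.160 g
% KCl = 0.160 / 0.340 × 100 = 47.0 %

47.0 %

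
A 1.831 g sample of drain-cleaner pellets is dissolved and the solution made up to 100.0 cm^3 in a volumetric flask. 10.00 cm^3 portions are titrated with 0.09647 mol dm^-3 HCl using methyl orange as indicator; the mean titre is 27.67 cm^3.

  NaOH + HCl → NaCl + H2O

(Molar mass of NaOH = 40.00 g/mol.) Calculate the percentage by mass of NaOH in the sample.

58.31 %

n(HCl) per titration = 0.02767 × 0.09647 = 2.669 × 10^-3 mol
n(NaOH) in each aliquot = 2.669 × 10^-3 mol (1:1 ratio)
n(NaOH) in the whole flask = 2.669 × 10^-3 × 100.0/10.00 = 0.02669 mol
mass of NaOH = 0.02669 × 40.00 = 1.068 g
% NaOH = 1.068 / 1.831 × 100 = 58.31 %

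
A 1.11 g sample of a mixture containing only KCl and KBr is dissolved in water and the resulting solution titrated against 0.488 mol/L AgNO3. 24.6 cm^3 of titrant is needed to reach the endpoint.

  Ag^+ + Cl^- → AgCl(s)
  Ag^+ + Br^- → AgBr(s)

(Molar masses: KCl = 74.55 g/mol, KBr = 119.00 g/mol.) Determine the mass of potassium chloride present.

0.534 g

n(AgNO3) = 0.0246 × 0.488 = 0.0120 mol
Let x = n(KCl), y = n(KBr).
Titrant: 1x + 1y = 0.0120;  mass: 74.55x + 119.00y = 1.11
Solving, x = 7.17 × 10^-3 mol, y = 4.84 × 10^-3 mol
mass of KCl = 7.17 × 10^-3 × 74.55 = 0.534 g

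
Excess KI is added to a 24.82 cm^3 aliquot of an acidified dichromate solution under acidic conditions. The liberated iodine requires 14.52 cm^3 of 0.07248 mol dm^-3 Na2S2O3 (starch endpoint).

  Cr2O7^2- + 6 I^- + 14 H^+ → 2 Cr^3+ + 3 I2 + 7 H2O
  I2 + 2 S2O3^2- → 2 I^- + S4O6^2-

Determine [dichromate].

0.007067 mol/L

n(S2O3^2-) = 0.01452 × 0.07248 = 1.052 × 10^-3 mol
n(I2) = n(S2O3^2-)/2 = 5.262 × 10^-4 mol
From the 1:3 ratio, n(Cr2O7^2-) in the aliquot = 1/3 × 5.262 × 10^-4 = 1.754 × 10^-4 mol
[Cr2O7^2-] = 1.754 × 10^-4 / 0.02482 = 0.007067 mol/L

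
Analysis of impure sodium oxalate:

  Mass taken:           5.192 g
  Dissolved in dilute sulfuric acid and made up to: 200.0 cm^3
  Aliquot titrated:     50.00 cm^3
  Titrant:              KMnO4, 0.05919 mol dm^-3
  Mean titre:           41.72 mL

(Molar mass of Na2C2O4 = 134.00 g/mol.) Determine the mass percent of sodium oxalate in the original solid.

63.73 %

2 MnO4^- + 5 C2O4^2- + 16 H^+ → 2 Mn^2+ + 10 CO2 + 8 H2O
n(KMnO4) per titration = 0.04172 × 0.05919 = 2.469 × 10^-3 mol
From the 5:2 ratio, n(Na2C2O4) in each aliquot = 5/2 × 2.469 × 10^-3 = 6.174 × 10^-3 mol
n(Na2C2O4) in the whole flask = 6.174 × 10^-3 × 200.0/50.00 = 0.02469 mol
mass of Na2C2O4 = 0.02469 × 134.00 = 3.309 g
% Na2C2O4 = 3.309 / 5.192 × 100 = 63.73 %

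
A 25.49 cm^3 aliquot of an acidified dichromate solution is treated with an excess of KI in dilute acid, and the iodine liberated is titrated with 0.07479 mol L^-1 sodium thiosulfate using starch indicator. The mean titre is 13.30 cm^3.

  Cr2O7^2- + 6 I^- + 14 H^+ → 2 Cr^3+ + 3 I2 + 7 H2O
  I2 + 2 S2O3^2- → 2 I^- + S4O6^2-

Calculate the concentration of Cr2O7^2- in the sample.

0.006504 mol/L

n(S2O3^2-) = 0.01330 × 0.07479 = 9.947 × 10^-4 mol
n(I2) = n(S2O3^2-)/2 = 4.974 × 10^-4 mol
From the 1:3 ratio, n(Cr2O7^2-) in the aliquot = 1/3 × 4.974 × 10^-4 = 1.658 × 10^-4 mol
[Cr2O7^2-] = 1.658 × 10^-4 / 0.02549 = 0.006504 mol/L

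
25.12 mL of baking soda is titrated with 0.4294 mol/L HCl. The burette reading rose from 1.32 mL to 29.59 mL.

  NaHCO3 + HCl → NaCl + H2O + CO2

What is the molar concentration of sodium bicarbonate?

n(HCl) = 0.02827 L × 0.4294 mol/L = 0.01214 mol
n(NaHCO3) = 0.01214 mol (1:1 mole ratio)
[NaHCO3] = 0.01214 mol / 0.02512 L = 0.4832 mol/L

0.4832 mol/L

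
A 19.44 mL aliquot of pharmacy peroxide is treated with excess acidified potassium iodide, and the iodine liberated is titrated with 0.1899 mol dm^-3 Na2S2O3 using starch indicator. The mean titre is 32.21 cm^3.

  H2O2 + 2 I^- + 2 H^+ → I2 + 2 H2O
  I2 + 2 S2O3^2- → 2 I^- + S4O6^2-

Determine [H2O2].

0.1573 mol/L

n(S2O3^2-) = 0.03221 × 0.1899 = 6.117 × 10^-3 mol
n(I2) = n(S2O3^2-)/2 = 3.058 × 10^-3 mol
n(H2O2) in the aliquot = 3.058 × 10^-3 mol (1:1 ratio)
[H2O2] = 3.058 × 10^-3 / 0.01944 = 0.1573 mol/L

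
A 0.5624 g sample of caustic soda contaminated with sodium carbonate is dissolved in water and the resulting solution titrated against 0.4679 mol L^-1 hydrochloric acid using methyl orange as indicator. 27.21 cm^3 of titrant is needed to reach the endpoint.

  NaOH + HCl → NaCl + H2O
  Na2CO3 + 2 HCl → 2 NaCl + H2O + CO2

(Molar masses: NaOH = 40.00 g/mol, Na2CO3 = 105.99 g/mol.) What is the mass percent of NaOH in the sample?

n(HCl) = 0.02721 × 0.4679 = 0.01273 mol
Let x = n(NaOH), y = n(Na2CO3).
Titrant: 1x + 2y = 0.01273;  mass: 40.00x + 105.99y = 0.5624
Solving, x = 8.642 × 10^-3 mol, y = 2.045 × 10^-3 mol
mass of NaOH = 8.642 × 10^-3 × 40.00 = 0.3457 g
% NaOH = 0.3457 / 0.5624 × 100 = 61.47 %

61.47 %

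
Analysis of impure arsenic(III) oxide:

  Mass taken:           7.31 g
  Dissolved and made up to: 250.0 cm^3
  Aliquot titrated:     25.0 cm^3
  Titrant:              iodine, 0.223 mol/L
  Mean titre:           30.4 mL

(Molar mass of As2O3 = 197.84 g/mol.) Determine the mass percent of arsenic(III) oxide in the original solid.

As2O3 + 2 I2 + 2 H2O → As2O5 + 4 HI
n(I2) per titration = 0.0304 × 0.223 = 6.78 × 10^-3 mol
From the 1:2 ratio, n(As2O3) in each aliquot = 1/2 × 6.78 × 10^-3 = 3.39 × 10^-3 mol
n(As2O3) in the whole flask = 3.39 × 10^-3 × 250.0/25.0 = 0.0339 mol
mass of As2O3 = 0.0339 × 197.84 = 6.71 g
% As2O3 = 6.71 / 7.31 × 100 = 91.7 %

91.7 %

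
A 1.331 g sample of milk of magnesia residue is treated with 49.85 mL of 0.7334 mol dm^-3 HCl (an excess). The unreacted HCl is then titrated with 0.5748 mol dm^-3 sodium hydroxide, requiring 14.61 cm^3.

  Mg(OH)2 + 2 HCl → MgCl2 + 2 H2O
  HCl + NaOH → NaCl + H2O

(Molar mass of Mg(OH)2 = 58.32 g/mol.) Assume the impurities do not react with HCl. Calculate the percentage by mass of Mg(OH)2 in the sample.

n(HCl) added = 0.04985 × 0.7334 = 0.03656 mol
n(NaOH) used in back-titration = 0.01461 × 0.5748 = 8.398 × 10^-3 mol
n(HCl) left over = 8.398 × 10^-3 mol (1:1 ratio)
n(HCl) consumed by analyte = 0.03656 − 8.398 × 10^-3 = 0.02816 mol
From the 1:2 ratio, n(Mg(OH)2) = 1/2 × 0.02816 = 0.01408 mol
mass of Mg(OH)2 = 0.01408 × 58.32 = 0.8212 g
% Mg(OH)2 = 0.8212 / 1.331 × 100 = 61.70 %

61.70 %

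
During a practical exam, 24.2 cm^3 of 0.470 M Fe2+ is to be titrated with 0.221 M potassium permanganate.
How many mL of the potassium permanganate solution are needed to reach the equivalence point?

10.3 mL

MnO4^- + 5 Fe^2+ + 8 H^+ → Mn^2+ + 5 Fe^3+ + 4 H2O
n(Fe2+) = 0.0242 L × 0.470 mol/L = 0.0114 mol
From the 1:5 stoichiometry, n(KMnO4) = 1/5 × 0.0114 = 2.27 × 10^-3 mol
V(KMnO4) = 2.27 × 10^-3 mol / 0.221 mol/L = 0.0103 L = 10.3 mL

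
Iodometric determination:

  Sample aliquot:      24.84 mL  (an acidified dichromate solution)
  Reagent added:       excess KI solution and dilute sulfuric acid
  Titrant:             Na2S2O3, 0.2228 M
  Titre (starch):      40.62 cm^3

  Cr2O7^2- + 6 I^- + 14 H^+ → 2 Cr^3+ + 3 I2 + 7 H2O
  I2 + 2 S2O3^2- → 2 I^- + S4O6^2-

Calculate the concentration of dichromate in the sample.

0.06072 M

n(S2O3^2-) = 0.04062 × 0.2228 = 9.050 × 10^-3 mol
n(I2) = n(S2O3^2-)/2 = 4.525 × 10^-3 mol
From the 1:3 ratio, n(Cr2O7^2-) in the aliquot = 1/3 × 4.525 × 10^-3 = 1.508 × 10^-3 mol
[Cr2O7^2-] = 1.508 × 10^-3 / 0.02484 = 0.06072 mol/L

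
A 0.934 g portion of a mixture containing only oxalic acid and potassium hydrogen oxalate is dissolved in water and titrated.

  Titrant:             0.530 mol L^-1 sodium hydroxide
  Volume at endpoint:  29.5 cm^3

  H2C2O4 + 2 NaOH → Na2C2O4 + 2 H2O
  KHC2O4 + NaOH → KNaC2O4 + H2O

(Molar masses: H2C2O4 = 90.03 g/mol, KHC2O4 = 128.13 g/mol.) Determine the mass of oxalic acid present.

0.579 g

n(NaOH) = 0.0295 × 0.530 = 0.0156 mol
Let x = n(H2C2O4), y = n(KHC2O4).
Titrant: 2x + 1y = 0.0156;  mass: 90.03x + 128.13y = 0.934
Solving, x = 6.43 × 10^-3 mol, y = 2.77 × 10^-3 mol
mass of H2C2O4 = 6.43 × 10^-3 × 90.03 = 0.579 g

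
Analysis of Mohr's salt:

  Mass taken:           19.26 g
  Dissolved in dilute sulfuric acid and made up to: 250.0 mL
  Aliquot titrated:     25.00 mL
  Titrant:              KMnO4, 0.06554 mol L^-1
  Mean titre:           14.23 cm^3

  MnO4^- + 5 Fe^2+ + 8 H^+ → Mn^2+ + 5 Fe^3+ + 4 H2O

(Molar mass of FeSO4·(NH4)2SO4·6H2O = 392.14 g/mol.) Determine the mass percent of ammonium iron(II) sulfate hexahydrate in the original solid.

n(KMnO4) per titration = 0.01423 × 0.06554 = 9.326 × 10^-4 mol
From the 5:1 ratio, n(FeSO4·(NH4)2SO4·6H2O) in each aliquot = 5/1 × 9.326 × 10^-4 = 4.663 × 10^-3 mol
n(FeSO4·(NH4)2SO4·6H2O) in the whole flask = 4.663 × 10^-3 × 250.0/25.00 = 0.04663 mol
mass of FeSO4·(NH4)2SO4·6H2O = 0.04663 × 392.14 = 18.29 g
% FeSO4·(NH4)2SO4·6H2O = 18.29 / 19.26 × 100 = 94.94 %

94.94 %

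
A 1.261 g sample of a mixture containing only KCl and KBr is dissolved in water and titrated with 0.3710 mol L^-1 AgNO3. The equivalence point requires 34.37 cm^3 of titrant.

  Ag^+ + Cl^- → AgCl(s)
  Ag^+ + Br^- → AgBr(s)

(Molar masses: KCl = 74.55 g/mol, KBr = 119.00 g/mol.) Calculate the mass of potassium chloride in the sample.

0.4300 g

n(AgNO3) = 0.03437 × 0.3710 = 0.01275 mol
Let x = n(KCl), y = n(KBr).
Titrant: 1x + 1y = 0.01275;  mass: 74.55x + 119.00y = 1.261
Solving, x = 5.768 × 10^-3 mol, y = 6.983 × 10^-3 mol
mass of KCl = 5.768 × 10^-3 × 74.55 = 0.4300 g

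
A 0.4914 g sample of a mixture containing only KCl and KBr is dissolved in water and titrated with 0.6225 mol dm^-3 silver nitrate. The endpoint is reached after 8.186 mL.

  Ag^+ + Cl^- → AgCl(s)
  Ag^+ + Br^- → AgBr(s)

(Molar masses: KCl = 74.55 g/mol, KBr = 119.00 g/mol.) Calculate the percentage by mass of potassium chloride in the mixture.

39.25 %

n(AgNO3) = 0.008186 × 0.6225 = 5.096 × 10^-3 mol
Let x = n(KCl), y = n(KBr).
Titrant: 1x + 1y = 5.096 × 10^-3;  mass: 74.55x + 119.00y = 0.4914
Solving, x = 2.587 × 10^-3 mol, y = 2.509 × 10^-3 mol
mass of KCl = 2.587 × 10^-3 × 74.55 = 0.1929 g
% KCl = 0.1929 / 0.4914 × 100 = 39.25 %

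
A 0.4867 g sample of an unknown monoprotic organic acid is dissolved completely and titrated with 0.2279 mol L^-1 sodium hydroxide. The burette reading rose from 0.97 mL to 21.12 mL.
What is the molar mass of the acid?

n(NaOH) = 0.02015 L × 0.2279 mol/L = 4.592 × 10^-3 mol
n(HA) = 4.592 × 10^-3 mol (1:1 ratio)
M = m / n = 0.4867 g / 4.592 × 10^-3 mol = 106.0 g/mol

106.0 g/mol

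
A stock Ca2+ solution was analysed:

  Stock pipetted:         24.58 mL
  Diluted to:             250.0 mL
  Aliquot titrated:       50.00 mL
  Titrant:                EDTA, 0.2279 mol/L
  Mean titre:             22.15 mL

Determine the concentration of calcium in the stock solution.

Ca^2+ + EDTA^4- → [Ca(EDTA)]^2-
n(EDTA) = 0.02215 × 0.2279 = 5.048 × 10^-3 mol
n(Ca2+) in the aliquot = 5.048 × 10^-3 mol (1:1 ratio)
[Ca2+]_dilute = 5.048 × 10^-3 / 0.05000 = 0.1010 mol/L
Dilution factor = 250.0 / 24.58 = 10.17
[Ca2+]_stock = 0.1010 × 10.17 = 1.027 mol/L

1.027 mol/L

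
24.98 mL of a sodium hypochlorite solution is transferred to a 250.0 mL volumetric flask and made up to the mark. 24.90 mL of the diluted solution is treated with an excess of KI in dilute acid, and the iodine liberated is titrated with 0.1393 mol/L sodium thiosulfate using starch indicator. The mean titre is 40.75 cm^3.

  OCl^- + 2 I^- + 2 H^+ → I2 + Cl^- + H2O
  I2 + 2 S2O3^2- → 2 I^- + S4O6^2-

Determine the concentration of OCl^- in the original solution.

1.141 mol/L

n(S2O3^2-) = 0.04075 × 0.1393 = 5.676 × 10^-3 mol
n(I2) = n(S2O3^2-)/2 = 2.838 × 10^-3 mol
n(OCl^-) in the aliquot = 2.838 × 10^-3 mol (1:1 ratio)
[OCl^-]_dilute = 2.838 × 10^-3 / 0.02490 = 0.1140 mol/L
[OCl^-]_original = 0.1140 × 250.0/24.98 = 1.141 mol/L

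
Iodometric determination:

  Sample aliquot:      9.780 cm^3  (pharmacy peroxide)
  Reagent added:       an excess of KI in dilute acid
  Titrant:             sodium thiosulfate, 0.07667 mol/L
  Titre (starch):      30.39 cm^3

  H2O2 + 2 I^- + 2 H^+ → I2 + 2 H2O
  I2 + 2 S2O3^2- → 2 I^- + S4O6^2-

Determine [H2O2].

n(S2O3^2-) = 0.03039 × 0.07667 = 2.330 × 10^-3 mol
n(I2) = n(S2O3^2-)/2 = 1.165 × 10^-3 mol
n(H2O2) in the aliquot = 1.165 × 10^-3 mol (1:1 ratio)
[H2O2] = 1.165 × 10^-3 / 0.009780 = 0.1191 mol/L

0.1191 mol/L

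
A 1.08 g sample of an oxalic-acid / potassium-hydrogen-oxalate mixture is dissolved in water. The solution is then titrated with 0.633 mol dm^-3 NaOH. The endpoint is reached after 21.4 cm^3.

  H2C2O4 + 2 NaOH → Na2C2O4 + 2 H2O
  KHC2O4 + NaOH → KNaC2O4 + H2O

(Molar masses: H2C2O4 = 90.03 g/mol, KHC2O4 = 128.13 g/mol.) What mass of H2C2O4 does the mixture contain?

0.355 g

n(NaOH) = 0.0214 × 0.633 = 0.0135 mol
Let x = n(H2C2O4), y = n(KHC2O4).
Titrant: 2x + 1y = 0.0135;  mass: 90.03x + 128.13y = 1.08
Solving, x = 3.94 × 10^-3 mol, y = 5.66 × 10^-3 mol
mass of H2C2O4 = 3.94 × 10^-3 × 90.03 = 0.355 g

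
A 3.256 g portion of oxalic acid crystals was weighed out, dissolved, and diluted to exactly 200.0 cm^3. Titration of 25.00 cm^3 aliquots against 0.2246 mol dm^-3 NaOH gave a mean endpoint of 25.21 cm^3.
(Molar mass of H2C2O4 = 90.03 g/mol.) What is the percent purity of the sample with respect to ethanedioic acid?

H2C2O4 + 2 NaOH → Na2C2O4 + 2 H2O
n(NaOH) per titration = 0.02521 × 0.2246 = 5.662 × 10^-3 mol
From the 1:2 ratio, n(H2C2O4) in each aliquot = 1/2 × 5.662 × 10^-3 = 2.831 × 10^-3 mol
n(H2C2O4) in the whole flask = 2.831 × 10^-3 × 200.0/25.00 = 0.02265 mol
mass of H2C2O4 = 0.02265 × 90.03 = 2.039 g
% H2C2O4 = 2.039 / 3.256 × 100 = 62.62 %

62.62 %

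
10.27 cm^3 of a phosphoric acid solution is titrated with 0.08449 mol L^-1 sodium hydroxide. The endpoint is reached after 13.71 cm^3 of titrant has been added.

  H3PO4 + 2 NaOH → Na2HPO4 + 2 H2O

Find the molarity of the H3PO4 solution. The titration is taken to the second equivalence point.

n(NaOH) = 0.01371 L × 0.08449 mol/L = 1.158 × 10^-3 mol
From the 1:2 mole ratio, n(H3PO4) = 1/2 × 1.158 × 10^-3 = 5.792 × 10^-4 mol
[H3PO4] = 5.792 × 10^-4 mol / 0.01027 L = 0.05640 mol/L

0.05640 mol/L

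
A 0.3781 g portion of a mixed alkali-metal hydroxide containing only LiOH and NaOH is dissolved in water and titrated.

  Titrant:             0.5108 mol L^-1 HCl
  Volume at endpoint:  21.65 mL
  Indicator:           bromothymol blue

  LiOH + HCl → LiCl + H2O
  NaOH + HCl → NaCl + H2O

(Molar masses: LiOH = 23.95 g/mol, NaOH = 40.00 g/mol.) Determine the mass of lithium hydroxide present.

n(HCl) = 0.02165 × 0.5108 = 0.01106 mol
Let x = n(LiOH), y = n(NaOH).
Titrant: 1x + 1y = 0.01106;  mass: 23.95x + 40.00y = 0.3781
Solving, x = 4.003 × 10^-3 mol, y = 7.056 × 10^-3 mol
mass of LiOH = 4.003 × 10^-3 × 23.95 = 0.09588 g

0.09588 g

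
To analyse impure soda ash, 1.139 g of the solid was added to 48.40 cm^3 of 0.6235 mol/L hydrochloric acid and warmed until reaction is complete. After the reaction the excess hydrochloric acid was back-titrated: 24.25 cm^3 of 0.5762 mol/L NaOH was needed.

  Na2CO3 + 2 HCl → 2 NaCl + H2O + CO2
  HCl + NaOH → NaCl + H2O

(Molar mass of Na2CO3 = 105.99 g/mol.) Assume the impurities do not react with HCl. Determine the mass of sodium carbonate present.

0.8588 g

n(HCl) added = 0.04840 × 0.6235 = 0.03018 mol
n(NaOH) used in back-titration = 0.02425 × 0.5762 = 0.01397 mol
n(HCl) left over = 0.01397 mol (1:1 ratio)
n(HCl) consumed by analyte = 0.03018 − 0.01397 = 0.01620 mol
From the 1:2 ratio, n(Na2CO3) = 1/2 × 0.01620 = 8.102 × 10^-3 mol
mass of Na2CO3 = 8.102 × 10^-3 × 105.99 = 0.8588 g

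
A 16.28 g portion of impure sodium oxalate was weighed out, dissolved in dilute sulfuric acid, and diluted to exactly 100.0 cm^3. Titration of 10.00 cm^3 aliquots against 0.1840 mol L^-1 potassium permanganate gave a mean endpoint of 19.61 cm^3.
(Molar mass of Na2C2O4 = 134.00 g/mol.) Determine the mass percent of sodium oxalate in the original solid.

74.25 %

2 MnO4^- + 5 C2O4^2- + 16 H^+ → 2 Mn^2+ + 10 CO2 + 8 H2O
n(KMnO4) per titration = 0.01961 × 0.1840 = 3.608 × 10^-3 mol
From the 5:2 ratio, n(Na2C2O4) in each aliquot = 5/2 × 3.608 × 10^-3 = 9.021 × 10^-3 mol
n(Na2C2O4) in the whole flask = 9.021 × 10^-3 × 100.0/10.00 = 0.09021 mol
mass of Na2C2O4 = 0.09021 × 134.00 = 12.09 g
% Na2C2O4 = 12.09 / 16.28 × 100 = 74.25 %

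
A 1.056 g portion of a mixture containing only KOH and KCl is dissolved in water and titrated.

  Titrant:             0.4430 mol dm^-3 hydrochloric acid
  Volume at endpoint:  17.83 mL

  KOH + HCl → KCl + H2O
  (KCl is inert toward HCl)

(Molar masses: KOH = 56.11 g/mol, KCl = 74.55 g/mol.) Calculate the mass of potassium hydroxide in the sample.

n(HCl) = 0.01783 × 0.4430 = 7.899 × 10^-3 mol
Let x = n(KOH), y = n(KCl).
Titrant: 1x = 7.899 × 10^-3;  mass: 56.11x + 74.55y = 1.056
Solving, x = 7.899 × 10^-3 mol, y = 8.220 × 10^-3 mol
mass of KOH = 7.899 × 10^-3 × 56.11 = 0.4432 g

0.4432 g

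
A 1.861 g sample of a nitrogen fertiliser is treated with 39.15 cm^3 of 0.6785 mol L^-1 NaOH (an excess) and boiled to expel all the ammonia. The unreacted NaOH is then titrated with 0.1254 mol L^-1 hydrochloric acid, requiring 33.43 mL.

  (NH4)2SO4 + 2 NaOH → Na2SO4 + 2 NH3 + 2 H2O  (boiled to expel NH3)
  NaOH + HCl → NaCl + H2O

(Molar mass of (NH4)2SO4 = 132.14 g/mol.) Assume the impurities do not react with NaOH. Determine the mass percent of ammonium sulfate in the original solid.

n(NaOH) added = 0.03915 × 0.6785 = 0.02656 mol
n(HCl) used in back-titration = 0.03343 × 0.1254 = 4.192 × 10^-3 mol
n(NaOH) left over = 4.192 × 10^-3 mol (1:1 ratio)
n(NaOH) consumed by analyte = 0.02656 − 4.192 × 10^-3 = 0.02237 mol
From the 1:2 ratio, n((NH4)2SO4) = 1/2 × 0.02237 = 0.01119 mol
mass of (NH4)2SO4 = 0.01119 × 132.14 = 1.478 g
% (NH4)2SO4 = 1.478 / 1.861 × 100 = 79.42 %

79.42 %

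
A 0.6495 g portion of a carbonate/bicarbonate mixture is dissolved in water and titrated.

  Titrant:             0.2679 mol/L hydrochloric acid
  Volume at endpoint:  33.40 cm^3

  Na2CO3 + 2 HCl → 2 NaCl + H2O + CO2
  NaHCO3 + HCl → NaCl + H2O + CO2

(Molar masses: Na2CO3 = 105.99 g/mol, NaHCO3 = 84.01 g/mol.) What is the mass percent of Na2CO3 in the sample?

n(HCl) = 0.03340 × 0.2679 = 8.948 × 10^-3 mol
Let x = n(Na2CO3), y = n(NaHCO3).
Titrant: 2x + 1y = 8.948 × 10^-3;  mass: 105.99x + 84.01y = 0.6495
Solving, x = 1.648 × 10^-3 mol, y = 5.652 × 10^-3 mol
mass of Na2CO3 = 1.648 × 10^-3 × 105.99 = 0.1746 g
% Na2CO3 = 0.1746 / 0.6495 × 100 = 26.89 %

26.89 %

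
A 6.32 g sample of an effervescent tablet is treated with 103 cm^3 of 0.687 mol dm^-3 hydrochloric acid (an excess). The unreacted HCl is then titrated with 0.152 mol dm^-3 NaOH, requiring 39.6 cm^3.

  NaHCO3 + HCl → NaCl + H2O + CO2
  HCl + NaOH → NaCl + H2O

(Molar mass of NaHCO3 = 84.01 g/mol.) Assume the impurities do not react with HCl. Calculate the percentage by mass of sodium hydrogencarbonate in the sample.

n(HCl) added = 0.103 × 0.687 = 0.0708 mol
n(NaOH) used in back-titration = 0.0396 × 0.152 = 6.02 × 10^-3 mol
n(HCl) left over = 6.02 × 10^-3 mol (1:1 ratio)
n(HCl) consumed by analyte = 0.0708 − 6.02 × 10^-3 = 0.0647 mol
n(NaHCO3) = 0.0647 mol (1:1 ratio)
mass of NaHCO3 = 0.0647 × 84.01 = 5.44 g
% NaHCO3 = 5.44 / 6.32 × 100 = 86.1 %

86.1 %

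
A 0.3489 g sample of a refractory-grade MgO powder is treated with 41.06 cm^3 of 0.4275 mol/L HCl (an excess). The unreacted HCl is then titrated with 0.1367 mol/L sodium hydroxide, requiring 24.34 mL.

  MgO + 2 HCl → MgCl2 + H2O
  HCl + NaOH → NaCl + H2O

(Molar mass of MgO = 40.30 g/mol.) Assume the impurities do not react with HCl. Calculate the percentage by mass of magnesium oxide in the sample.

n(HCl) added = 0.04106 × 0.4275 = 0.01755 mol
n(NaOH) used in back-titration = 0.02434 × 0.1367 = 3.327 × 10^-3 mol
n(HCl) left over = 3.327 × 10^-3 mol (1:1 ratio)
n(HCl) consumed by analyte = 0.01755 − 3.327 × 10^-3 = 0.01423 mol
From the 1:2 ratio, n(MgO) = 1/2 × 0.01423 = 7.113 × 10^-3 mol
mass of MgO = 7.113 × 10^-3 × 40.30 = 0.2867 g
% MgO = 0.2867 / 0.3489 × 100 = 82.16 %

82.16 %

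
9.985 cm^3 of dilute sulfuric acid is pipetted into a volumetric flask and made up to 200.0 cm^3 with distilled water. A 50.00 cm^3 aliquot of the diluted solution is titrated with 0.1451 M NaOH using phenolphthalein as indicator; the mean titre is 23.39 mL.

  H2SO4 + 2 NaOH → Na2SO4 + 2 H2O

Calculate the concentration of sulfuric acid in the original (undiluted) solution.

n(NaOH) = 0.02339 × 0.1451 = 3.394 × 10^-3 mol
From the 1:2 ratio, n(H2SO4) in the aliquot = 1/2 × 3.394 × 10^-3 = 1.697 × 10^-3 mol
[H2SO4]_dilute = 1.697 × 10^-3 / 0.05000 = 0.03394 mol/L
Dilution factor = 200.0 / 9.985 = 20.03
[H2SO4]_stock = 0.03394 × 20.03 = 0.6798 mol/L

0.6798 M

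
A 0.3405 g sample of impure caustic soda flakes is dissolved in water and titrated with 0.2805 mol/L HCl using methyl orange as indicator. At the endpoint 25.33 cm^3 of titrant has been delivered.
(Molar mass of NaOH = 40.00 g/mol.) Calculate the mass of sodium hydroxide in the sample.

NaOH + HCl → NaCl + H2O
n(HCl) = 0.02533 L × 0.2805 mol/L = 7.105 × 10^-3 mol
n(NaOH) = 7.105 × 10^-3 mol (1:1 ratio)
mass of NaOH = 7.105 × 10^-3 × 40.00 g/mol = 0.2842 g

0.2842 g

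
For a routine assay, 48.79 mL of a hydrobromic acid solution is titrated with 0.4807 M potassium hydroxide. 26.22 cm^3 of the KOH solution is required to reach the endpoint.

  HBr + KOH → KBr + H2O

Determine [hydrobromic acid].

0.2583 M

n(KOH) = 0.02622 L × 0.4807 mol/L = 0.01260 mol
n(HBr) = 0.01260 mol (1:1 mole ratio)
[HBr] = 0.01260 mol / 0.04879 L = 0.2583 mol/L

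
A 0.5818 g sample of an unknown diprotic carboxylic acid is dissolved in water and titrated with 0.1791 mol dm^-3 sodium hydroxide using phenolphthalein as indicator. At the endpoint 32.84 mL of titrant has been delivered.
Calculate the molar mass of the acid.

n(NaOH) = 0.03284 L × 0.1791 mol/L = 5.882 × 10^-3 mol
From the 1:2 ratio, n(H2A) = 1/2 × 5.882 × 10^-3 = 2.941 × 10^-3 mol
M = m / n = 0.5818 g / 2.941 × 10^-3 mol = 197.8 g/mol

197.8 g/mol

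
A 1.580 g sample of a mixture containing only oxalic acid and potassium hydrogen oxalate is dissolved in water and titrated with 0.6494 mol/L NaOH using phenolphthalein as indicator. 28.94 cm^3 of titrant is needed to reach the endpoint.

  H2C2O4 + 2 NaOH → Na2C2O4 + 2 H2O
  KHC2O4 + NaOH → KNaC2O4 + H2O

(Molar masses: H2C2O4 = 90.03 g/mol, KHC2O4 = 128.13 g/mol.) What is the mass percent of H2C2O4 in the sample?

n(NaOH) = 0.02894 × 0.6494 = 0.01879 mol
Let x = n(H2C2O4), y = n(KHC2O4).
Titrant: 2x + 1y = 0.01879;  mass: 90.03x + 128.13y = 1.580
Solving, x = 4.981 × 10^-3 mol, y = 8.831 × 10^-3 mol
mass of H2C2O4 = 4.981 × 10^-3 × 90.03 = 0.4485 g
% H2C2O4 = 0.4485 / 1.580 × 100 = 28.38 %

28.38 %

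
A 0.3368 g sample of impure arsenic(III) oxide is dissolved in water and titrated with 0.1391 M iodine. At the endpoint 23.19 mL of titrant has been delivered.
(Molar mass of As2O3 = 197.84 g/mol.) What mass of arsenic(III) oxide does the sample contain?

0.3191 g

As2O3 + 2 I2 + 2 H2O → As2O5 + 4 HI
n(I2) = 0.02319 L × 0.1391 mol/L = 3.226 × 10^-3 mol
From the 1:2 ratio, n(As2O3) = 1/2 × 3.226 × 10^-3 = 1.613 × 10^-3 mol
mass of As2O3 = 1.613 × 10^-3 × 197.84 g/mol = 0.3191 g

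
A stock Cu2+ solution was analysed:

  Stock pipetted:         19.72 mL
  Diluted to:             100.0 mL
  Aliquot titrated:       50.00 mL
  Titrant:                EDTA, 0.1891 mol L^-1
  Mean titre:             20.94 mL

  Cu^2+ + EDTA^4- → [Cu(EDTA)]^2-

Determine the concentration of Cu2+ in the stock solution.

0.4016 mol/L

n(EDTA) = 0.02094 × 0.1891 = 3.960 × 10^-3 mol
n(Cu2+) in the aliquot = 3.960 × 10^-3 mol (1:1 ratio)
[Cu2+]_dilute = 3.960 × 10^-3 / 0.05000 = 0.07920 mol/L
Dilution factor = 100.0 / 19.72 = 5.071
[Cu2+]_stock = 0.07920 × 5.071 = 0.4016 mol/L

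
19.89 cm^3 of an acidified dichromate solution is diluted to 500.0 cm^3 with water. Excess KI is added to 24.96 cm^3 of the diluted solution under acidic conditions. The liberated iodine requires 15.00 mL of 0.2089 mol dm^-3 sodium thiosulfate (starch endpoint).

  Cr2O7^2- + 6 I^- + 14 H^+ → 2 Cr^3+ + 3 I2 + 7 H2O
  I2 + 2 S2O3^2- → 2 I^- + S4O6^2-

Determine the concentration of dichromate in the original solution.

0.5260 mol/L

n(S2O3^2-) = 0.01500 × 0.2089 = 3.133 × 10^-3 mol
n(I2) = n(S2O3^2-)/2 = 1.567 × 10^-3 mol
From the 1:3 ratio, n(Cr2O7^2-) in the aliquot = 1/3 × 1.567 × 10^-3 = 5.223 × 10^-4 mol
[Cr2O7^2-]_dilute = 5.223 × 10^-4 / 0.02496 = 0.02092 mol/L
[Cr2O7^2-]_original = 0.02092 × 500.0/19.89 = 0.5260 mol/L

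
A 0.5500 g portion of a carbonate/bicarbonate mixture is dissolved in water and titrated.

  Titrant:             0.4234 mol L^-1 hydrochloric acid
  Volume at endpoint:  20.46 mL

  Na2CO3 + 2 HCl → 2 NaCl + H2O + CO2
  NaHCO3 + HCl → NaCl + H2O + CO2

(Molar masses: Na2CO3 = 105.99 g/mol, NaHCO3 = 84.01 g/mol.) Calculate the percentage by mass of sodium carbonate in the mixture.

55.22 %

n(HCl) = 0.02046 × 0.4234 = 8.663 × 10^-3 mol
Let x = n(Na2CO3), y = n(NaHCO3).
Titrant: 2x + 1y = 8.663 × 10^-3;  mass: 105.99x + 84.01y = 0.5500
Solving, x = 2.866 × 10^-3 mol, y = 2.931 × 10^-3 mol
mass of Na2CO3 = 2.866 × 10^-3 × 105.99 = 0.3037 g
% Na2CO3 = 0.3037 / 0.5500 × 100 = 55.22 %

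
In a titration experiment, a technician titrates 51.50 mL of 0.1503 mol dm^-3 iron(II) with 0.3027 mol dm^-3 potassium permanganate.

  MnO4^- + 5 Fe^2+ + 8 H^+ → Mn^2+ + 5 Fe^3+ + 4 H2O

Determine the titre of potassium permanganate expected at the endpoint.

5.114 mL

n(Fe2+) = 0.05150 L × 0.1503 mol/L = 7.740 × 10^-3 mol
From the 1:5 stoichiometry, n(KMnO4) = 1/5 × 7.740 × 10^-3 = 1.548 × 10^-3 mol
V(KMnO4) = 1.548 × 10^-3 mol / 0.3027 mol/L = 0.005114 L = 5.114 mL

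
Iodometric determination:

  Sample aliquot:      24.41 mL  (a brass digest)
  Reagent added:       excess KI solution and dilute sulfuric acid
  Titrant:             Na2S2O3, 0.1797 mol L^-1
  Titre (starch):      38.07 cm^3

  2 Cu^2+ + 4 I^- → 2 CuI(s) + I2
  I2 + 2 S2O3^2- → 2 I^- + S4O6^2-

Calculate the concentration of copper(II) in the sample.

0.2803 mol/L

n(S2O3^2-) = 0.03807 × 0.1797 = 6.841 × 10^-3 mol
n(I2) = n(S2O3^2-)/2 = 3.421 × 10^-3 mol
From the 2:1 ratio, n(Cu2+) in the aliquot = 2/1 × 3.421 × 10^-3 = 6.841 × 10^-3 mol
[Cu2+] = 6.841 × 10^-3 / 0.02441 = 0.2803 mol/L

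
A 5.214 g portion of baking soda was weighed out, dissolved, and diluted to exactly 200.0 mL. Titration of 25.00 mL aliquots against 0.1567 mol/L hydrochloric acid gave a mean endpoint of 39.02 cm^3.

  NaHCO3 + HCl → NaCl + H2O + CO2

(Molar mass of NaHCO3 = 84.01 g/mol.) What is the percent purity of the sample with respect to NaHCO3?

78.81 %

n(HCl) per titration = 0.03902 × 0.1567 = 6.114 × 10^-3 mol
n(NaHCO3) in each aliquot = 6.114 × 10^-3 mol (1:1 ratio)
n(NaHCO3) in the whole flask = 6.114 × 10^-3 × 200.0/25.00 = 0.04892 mol
mass of NaHCO3 = 0.04892 × 84.01 = 4.109 g
% NaHCO3 = 4.109 / 5.214 × 100 = 78.81 %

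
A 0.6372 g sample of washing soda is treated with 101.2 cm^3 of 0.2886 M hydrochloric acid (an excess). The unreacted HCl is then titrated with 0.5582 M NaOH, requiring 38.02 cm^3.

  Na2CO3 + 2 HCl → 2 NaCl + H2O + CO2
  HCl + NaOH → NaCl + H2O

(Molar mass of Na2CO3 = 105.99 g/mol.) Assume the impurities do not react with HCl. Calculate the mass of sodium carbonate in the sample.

0.4231 g

n(HCl) added = 0.1012 × 0.2886 = 0.02921 mol
n(NaOH) used in back-titration = 0.03802 × 0.5582 = 0.02122 mol
n(HCl) left over = 0.02122 mol (1:1 ratio)
n(HCl) consumed by analyte = 0.02921 − 0.02122 = 7.984 × 10^-3 mol
From the 1:2 ratio, n(Na2CO3) = 1/2 × 7.984 × 10^-3 = 3.992 × 10^-3 mol
mass of Na2CO3 = 3.992 × 10^-3 × 105.99 = 0.4231 g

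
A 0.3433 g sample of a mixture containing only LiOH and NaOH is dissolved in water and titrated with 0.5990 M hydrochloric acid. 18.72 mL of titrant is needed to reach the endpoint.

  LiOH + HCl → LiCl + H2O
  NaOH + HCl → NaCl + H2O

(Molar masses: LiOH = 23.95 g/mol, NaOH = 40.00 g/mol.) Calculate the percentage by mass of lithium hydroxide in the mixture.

n(HCl) = 0.01872 × 0.5990 = 0.01121 mol
Let x = n(LiOH), y = n(NaOH).
Titrant: 1x + 1y = 0.01121;  mass: 23.95x + 40.00y = 0.3433
Solving, x = 6.556 × 10^-3 mol, y = 4.657 × 10^-3 mol
mass of LiOH = 6.556 × 10^-3 × 23.95 = 0.1570 g
% LiOH = 0.1570 / 0.3433 × 100 = 45.74 %

45.74 %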